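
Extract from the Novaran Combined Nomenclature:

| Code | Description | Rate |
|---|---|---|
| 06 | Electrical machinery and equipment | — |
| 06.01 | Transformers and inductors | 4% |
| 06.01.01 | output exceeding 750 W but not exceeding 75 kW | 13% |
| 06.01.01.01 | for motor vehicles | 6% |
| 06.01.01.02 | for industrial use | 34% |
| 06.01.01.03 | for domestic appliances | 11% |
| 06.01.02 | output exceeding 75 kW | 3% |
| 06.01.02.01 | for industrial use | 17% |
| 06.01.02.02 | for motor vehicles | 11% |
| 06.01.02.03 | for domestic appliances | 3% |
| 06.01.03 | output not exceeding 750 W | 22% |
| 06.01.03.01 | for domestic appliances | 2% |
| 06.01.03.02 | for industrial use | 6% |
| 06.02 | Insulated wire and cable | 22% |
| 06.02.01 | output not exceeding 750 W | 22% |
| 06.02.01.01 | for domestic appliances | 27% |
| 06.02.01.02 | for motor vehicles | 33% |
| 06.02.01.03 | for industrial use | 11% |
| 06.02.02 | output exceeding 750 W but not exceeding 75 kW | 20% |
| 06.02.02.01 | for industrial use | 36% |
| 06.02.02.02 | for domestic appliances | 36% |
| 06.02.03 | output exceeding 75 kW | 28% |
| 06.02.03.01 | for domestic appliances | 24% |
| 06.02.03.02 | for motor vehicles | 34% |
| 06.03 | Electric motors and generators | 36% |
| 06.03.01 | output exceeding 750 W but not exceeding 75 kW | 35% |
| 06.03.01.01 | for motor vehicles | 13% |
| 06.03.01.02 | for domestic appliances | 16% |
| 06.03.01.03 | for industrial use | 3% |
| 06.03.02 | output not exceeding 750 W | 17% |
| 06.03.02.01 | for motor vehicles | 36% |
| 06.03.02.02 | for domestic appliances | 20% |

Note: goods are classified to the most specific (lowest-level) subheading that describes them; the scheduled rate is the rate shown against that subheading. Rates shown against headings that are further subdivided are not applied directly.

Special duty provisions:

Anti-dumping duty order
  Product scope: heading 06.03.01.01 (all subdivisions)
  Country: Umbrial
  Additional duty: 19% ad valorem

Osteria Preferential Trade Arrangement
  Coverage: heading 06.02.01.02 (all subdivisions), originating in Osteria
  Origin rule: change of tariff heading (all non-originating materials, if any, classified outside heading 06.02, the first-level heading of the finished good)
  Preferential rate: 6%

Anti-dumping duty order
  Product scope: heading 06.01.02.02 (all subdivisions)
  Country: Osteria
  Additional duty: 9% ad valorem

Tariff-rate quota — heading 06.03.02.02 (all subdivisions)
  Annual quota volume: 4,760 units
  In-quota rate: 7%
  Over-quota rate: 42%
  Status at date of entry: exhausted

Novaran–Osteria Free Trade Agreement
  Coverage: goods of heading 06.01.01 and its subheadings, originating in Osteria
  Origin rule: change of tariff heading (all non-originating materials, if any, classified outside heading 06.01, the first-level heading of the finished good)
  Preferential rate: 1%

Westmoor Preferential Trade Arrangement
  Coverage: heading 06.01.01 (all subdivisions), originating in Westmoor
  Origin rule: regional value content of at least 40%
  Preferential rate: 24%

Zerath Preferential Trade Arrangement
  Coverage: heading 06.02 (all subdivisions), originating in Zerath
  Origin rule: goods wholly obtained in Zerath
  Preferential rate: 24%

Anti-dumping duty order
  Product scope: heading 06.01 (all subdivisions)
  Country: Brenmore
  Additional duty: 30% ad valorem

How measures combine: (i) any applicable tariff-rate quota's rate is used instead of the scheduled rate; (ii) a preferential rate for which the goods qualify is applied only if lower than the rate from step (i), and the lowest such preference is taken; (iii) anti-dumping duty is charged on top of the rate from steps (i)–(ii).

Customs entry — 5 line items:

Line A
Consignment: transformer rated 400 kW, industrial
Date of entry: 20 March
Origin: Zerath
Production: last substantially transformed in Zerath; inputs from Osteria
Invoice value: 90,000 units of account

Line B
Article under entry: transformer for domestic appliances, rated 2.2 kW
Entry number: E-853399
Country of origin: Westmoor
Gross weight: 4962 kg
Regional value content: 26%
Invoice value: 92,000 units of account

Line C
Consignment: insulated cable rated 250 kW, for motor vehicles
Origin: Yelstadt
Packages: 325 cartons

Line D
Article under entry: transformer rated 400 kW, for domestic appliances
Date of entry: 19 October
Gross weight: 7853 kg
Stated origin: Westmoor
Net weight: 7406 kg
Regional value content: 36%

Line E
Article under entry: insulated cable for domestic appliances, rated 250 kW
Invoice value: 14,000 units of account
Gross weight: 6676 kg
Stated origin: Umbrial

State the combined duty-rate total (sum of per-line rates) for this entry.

Line A: transformer → 06.01; rated 400 kW → 06.01.02; industrial → 06.01.02.01. Scheduled 17%. Zerath agreement on 06.02: 06.01.02.01 not covered. → 17%.
Line B: transformer → 06.01; rated 2.2 kW → 06.01.01; for domestic appliances → 06.01.01.03. Scheduled 11%. Westmoor agreement on 06.01.01: RVC < 40%. → 11%.
Line C: insulated cable → 06.02; rated 250 kW → 06.02.03; for motor vehicles → 06.02.03.02. Scheduled 34%. No special measure applies. → 34%.
Line D: transformer → 06.01; rated 400 kW → 06.01.02; for domestic appliances → 06.01.02.03. Scheduled 3%. Westmoor agreement on 06.01.01: 06.01.02.03 not covered. → 3%.
Line E: insulated cable → 06.02; rated 250 kW → 06.02.03; for domestic appliances → 06.02.03.01. Scheduled 24%. No special measure applies. → 24%.
Sum: 17% + 11% + 34% + 3% + 24% = 89%.

89%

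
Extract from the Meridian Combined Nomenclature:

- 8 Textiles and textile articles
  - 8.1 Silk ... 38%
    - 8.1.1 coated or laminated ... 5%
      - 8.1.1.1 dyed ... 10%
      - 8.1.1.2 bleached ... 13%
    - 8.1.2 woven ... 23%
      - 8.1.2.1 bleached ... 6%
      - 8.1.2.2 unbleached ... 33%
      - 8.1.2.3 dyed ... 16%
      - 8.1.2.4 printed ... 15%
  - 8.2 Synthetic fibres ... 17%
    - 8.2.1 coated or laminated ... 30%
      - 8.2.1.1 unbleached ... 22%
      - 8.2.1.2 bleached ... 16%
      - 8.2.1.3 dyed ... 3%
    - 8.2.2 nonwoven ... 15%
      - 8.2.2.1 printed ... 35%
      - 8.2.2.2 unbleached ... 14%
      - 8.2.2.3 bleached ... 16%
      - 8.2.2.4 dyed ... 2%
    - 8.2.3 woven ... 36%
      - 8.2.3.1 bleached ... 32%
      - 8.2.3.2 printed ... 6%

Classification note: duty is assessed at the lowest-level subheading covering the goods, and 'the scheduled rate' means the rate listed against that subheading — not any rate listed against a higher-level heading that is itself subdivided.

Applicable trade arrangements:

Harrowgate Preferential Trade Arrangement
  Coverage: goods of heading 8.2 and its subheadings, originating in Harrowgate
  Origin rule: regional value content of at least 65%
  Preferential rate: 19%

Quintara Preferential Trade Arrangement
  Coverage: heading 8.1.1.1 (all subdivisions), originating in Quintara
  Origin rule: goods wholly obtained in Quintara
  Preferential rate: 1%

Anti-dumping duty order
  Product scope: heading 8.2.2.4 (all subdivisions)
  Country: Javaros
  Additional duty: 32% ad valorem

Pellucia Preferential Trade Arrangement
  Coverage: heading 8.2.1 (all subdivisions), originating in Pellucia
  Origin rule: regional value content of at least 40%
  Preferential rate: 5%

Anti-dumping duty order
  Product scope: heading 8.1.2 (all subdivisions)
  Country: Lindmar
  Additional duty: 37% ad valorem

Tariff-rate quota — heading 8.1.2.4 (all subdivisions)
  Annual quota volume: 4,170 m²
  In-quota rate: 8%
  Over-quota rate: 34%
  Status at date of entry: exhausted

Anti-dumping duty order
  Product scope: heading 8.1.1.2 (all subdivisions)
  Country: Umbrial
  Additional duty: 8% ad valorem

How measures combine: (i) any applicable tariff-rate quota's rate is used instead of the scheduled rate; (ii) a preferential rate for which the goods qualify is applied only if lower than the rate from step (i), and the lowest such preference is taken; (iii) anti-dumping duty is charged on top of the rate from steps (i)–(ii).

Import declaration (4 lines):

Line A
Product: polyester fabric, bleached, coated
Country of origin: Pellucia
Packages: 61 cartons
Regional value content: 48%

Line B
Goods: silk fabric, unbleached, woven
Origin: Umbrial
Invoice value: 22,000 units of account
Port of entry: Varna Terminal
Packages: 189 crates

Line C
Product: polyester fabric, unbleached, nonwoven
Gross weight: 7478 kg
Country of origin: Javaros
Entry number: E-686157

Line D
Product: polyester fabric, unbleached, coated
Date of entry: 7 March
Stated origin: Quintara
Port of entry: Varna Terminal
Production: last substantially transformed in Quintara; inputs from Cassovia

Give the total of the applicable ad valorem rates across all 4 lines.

74%

Line A: polyester → 8.2; coated → 8.2.1; bleached → 8.2.1.2. Scheduled 16%. Pellucia agreement on 8.2.1: RVC ≥ 40% → 5% available; preferential 5%. → 5%.
Line B: silk → 8.1; woven → 8.1.2; unbleached → 8.1.2.2. Scheduled 33%. No special measure applies. → 33%.
Line C: polyester → 8.2; nonwoven → 8.2.2; unbleached → 8.2.2.2. Scheduled 14%. No special measure applies. → 14%.
Line D: polyester → 8.2; coated → 8.2.1; unbleached → 8.2.1.1. Scheduled 22%. Quintara agreement on 8.1.1.1: 8.2.1.1 not covered. → 22%.
Sum: 5% + 33% + 14% + 22% = 74%.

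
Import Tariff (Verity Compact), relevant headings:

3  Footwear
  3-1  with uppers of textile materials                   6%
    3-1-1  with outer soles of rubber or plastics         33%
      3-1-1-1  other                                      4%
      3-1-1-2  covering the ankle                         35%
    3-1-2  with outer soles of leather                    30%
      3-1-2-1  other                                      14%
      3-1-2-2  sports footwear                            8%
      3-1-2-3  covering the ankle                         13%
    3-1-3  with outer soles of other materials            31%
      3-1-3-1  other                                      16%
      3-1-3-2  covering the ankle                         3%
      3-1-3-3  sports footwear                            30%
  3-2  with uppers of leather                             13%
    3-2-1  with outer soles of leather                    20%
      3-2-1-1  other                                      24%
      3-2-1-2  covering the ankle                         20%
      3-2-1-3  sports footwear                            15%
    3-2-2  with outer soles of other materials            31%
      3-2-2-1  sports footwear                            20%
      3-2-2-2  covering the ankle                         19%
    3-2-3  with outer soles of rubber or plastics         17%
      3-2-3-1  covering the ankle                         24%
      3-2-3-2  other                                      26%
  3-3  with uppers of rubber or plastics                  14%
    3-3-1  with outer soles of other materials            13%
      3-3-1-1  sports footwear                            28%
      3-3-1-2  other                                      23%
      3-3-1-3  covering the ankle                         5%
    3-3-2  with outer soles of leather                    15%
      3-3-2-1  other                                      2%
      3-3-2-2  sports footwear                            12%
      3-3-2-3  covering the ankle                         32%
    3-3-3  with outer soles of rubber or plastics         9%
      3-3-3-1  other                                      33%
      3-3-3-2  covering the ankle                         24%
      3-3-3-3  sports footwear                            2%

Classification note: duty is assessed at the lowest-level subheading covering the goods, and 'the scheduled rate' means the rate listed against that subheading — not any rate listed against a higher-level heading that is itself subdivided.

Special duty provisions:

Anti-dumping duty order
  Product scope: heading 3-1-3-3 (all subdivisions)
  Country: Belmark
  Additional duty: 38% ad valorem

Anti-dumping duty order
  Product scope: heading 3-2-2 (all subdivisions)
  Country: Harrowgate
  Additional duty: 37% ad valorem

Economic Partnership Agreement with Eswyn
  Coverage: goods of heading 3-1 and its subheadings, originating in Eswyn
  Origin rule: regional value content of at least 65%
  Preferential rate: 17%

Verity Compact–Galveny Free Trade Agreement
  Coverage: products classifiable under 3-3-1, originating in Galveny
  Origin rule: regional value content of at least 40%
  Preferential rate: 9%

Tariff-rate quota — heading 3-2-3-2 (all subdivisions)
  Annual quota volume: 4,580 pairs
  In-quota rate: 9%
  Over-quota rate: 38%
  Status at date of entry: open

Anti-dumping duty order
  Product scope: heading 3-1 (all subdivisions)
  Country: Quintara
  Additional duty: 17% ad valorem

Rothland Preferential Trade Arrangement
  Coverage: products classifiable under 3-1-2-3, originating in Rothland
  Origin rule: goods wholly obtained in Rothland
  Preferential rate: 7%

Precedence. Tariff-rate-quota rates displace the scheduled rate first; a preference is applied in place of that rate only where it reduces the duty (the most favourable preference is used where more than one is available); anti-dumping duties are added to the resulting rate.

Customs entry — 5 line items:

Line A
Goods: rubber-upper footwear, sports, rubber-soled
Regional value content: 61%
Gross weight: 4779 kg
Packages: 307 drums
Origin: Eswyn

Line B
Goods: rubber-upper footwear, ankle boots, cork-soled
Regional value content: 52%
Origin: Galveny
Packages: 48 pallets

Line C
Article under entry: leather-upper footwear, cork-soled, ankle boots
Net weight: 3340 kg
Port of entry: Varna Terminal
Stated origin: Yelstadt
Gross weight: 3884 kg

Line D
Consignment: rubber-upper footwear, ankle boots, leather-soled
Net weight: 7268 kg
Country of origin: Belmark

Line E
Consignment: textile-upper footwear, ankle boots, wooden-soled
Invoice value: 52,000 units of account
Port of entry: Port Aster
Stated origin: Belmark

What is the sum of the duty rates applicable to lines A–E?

Line A: rubber-upper → 3-3; rubber-soled → 3-3-3; sports → 3-3-3-3. Scheduled 2%. Eswyn agreement on 3-1: 3-3-3-3 not covered. → 2%.
Line B: rubber-upper → 3-3; cork-soled → 3-3-1; ankle boots → 3-3-1-3. Scheduled 5%. Galveny agreement on 3-3-1: RVC ≥ 40% → 9% available; preference 9% not lower than 5% → no reduction. → 5%.
Line C: leather-upper → 3-2; cork-soled → 3-2-2; ankle boots → 3-2-2-2. Scheduled 19%. No special measure applies. → 19%.
Line D: rubber-upper → 3-3; leather-soled → 3-3-2; ankle boots → 3-3-2-3. Scheduled 32%. No special measure applies. → 32%.
Line E: textile-upper → 3-1; wooden-soled → 3-1-3; ankle boots → 3-1-3-2. Scheduled 3%. No special measure applies. → 3%.
Sum: 2% + 5% + 19% + 32% + 3% = 61%.

61%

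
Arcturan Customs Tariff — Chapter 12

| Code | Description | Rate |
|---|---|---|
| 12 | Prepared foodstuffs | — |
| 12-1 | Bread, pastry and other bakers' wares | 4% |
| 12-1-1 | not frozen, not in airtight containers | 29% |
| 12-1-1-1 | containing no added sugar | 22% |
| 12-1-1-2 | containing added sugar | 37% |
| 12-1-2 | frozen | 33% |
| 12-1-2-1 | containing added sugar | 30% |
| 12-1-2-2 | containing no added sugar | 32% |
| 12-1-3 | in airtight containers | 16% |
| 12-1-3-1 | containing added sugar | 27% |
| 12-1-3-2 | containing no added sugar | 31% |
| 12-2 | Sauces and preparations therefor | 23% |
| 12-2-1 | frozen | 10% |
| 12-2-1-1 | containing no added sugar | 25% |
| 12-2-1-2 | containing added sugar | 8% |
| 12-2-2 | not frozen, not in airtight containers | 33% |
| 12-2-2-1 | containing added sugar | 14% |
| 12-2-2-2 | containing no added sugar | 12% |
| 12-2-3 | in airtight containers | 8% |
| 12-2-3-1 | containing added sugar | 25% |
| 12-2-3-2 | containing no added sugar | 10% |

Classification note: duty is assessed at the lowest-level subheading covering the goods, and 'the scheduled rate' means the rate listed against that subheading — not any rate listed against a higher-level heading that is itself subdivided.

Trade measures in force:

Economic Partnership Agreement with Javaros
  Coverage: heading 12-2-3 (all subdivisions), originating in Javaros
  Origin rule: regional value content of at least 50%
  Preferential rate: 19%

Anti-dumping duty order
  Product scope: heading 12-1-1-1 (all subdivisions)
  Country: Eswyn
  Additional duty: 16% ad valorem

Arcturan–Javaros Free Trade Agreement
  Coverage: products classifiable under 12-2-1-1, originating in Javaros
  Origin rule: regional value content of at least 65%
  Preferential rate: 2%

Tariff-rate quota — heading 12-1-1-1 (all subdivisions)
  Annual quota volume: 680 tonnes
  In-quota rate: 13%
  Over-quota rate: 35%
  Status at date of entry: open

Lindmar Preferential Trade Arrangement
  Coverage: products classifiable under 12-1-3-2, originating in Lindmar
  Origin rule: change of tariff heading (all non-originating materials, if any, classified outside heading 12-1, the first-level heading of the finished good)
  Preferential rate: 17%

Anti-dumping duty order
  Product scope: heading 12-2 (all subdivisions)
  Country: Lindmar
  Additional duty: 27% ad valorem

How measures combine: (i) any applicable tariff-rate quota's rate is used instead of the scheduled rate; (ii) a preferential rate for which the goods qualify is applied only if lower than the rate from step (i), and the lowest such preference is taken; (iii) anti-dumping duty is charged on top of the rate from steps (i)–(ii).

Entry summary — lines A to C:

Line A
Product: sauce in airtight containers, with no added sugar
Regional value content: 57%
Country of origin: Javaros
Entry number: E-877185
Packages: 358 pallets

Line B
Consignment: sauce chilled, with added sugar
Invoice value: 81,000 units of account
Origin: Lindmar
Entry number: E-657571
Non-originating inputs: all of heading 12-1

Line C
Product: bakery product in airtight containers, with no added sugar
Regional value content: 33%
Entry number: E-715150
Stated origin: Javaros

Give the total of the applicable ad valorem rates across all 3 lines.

Line A: sauce → 12-2; in airtight containers → 12-2-3; with no added sugar → 12-2-3-2. Scheduled 10%. Javaros agreement on 12-2-3: RVC ≥ 50% → 19% available; Javaros agreement on 12-2-1-1: 12-2-3-2 not covered; preference 19% not lower than 10% → no reduction. → 10%.
Line B: sauce → 12-2; chilled → 12-2-2; with added sugar → 12-2-2-1. Scheduled 14%. Lindmar agreement on 12-1-3-2: 12-2-2-1 not covered; anti-dumping (Lindmar, 12-2): +27%; total 14% + 27% = 41%. → 41%.
Line C: bakery product → 12-1; in airtight containers → 12-1-3; with no added sugar → 12-1-3-2. Scheduled 31%. Javaros agreement on 12-2-3: 12-1-3-2 not covered; Javaros agreement on 12-2-1-1: 12-1-3-2 not covered. → 31%.
Sum: 10% + 41% + 31% = 82%.

82%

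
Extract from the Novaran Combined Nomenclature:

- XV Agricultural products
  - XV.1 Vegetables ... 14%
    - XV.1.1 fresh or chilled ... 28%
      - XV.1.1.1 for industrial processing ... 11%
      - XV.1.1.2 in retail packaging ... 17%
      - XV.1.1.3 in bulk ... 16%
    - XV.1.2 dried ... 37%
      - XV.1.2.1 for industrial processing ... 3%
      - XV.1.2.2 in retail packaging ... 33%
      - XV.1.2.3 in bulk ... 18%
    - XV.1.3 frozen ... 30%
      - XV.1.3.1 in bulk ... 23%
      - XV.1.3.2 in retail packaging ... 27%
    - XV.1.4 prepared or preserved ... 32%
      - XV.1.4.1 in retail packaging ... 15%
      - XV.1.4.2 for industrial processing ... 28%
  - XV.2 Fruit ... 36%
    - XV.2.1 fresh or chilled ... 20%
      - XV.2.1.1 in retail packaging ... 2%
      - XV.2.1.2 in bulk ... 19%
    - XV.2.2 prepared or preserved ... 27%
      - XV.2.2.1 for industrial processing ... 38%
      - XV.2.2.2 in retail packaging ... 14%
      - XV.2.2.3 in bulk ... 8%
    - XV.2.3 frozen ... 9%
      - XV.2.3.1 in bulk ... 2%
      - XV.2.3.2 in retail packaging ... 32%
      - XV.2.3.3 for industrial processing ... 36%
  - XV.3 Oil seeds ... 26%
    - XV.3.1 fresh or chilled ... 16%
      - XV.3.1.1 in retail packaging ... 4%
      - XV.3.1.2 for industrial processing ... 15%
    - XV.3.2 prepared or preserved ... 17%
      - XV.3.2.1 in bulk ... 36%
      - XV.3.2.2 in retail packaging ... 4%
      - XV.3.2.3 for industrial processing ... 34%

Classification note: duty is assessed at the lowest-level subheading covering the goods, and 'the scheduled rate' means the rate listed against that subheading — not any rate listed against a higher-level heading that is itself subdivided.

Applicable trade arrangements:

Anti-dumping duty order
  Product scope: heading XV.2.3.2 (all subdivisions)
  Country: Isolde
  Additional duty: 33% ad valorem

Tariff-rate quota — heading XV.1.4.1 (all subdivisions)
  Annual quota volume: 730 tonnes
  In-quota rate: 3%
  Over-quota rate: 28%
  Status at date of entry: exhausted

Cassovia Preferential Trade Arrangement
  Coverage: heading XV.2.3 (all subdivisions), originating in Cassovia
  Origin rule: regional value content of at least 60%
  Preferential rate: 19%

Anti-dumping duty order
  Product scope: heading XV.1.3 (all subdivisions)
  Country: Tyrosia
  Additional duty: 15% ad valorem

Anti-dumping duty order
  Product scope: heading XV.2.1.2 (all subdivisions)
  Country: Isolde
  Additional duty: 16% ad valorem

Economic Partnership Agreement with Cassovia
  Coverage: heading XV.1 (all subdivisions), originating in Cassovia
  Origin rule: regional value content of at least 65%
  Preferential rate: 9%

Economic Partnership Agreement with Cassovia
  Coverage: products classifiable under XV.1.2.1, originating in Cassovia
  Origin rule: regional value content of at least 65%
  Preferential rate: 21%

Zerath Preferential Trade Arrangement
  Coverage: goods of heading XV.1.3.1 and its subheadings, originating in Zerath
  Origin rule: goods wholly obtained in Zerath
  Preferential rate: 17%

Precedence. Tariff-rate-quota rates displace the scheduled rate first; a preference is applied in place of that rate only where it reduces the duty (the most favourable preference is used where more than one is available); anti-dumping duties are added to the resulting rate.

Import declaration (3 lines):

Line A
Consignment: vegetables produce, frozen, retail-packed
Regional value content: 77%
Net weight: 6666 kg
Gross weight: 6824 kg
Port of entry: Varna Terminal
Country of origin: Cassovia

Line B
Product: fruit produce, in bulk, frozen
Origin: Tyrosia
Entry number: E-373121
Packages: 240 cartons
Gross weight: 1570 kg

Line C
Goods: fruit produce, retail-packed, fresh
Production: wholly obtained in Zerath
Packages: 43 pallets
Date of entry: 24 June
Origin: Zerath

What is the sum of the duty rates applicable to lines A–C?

13%

Line A: vegetables → XV.1; frozen → XV.1.3; retail-packed → XV.1.3.2. Scheduled 27%. Cassovia agreement on XV.2.3: XV.1.3.2 not covered; Cassovia agreement on XV.1: RVC ≥ 65% → 9% available; Cassovia agreement on XV.1.2.1: XV.1.3.2 not covered; preferential 9%. → 9%.
Line B: fruit → XV.2; frozen → XV.2.3; in bulk → XV.2.3.1. Scheduled 2%. No special measure applies. → 2%.
Line C: fruit → XV.2; fresh → XV.2.1; retail-packed → XV.2.1.1. Scheduled 2%. Zerath agreement on XV.1.3.1: XV.2.1.1 not covered. → 2%.
Sum: 9% + 2% + 2% = 13%.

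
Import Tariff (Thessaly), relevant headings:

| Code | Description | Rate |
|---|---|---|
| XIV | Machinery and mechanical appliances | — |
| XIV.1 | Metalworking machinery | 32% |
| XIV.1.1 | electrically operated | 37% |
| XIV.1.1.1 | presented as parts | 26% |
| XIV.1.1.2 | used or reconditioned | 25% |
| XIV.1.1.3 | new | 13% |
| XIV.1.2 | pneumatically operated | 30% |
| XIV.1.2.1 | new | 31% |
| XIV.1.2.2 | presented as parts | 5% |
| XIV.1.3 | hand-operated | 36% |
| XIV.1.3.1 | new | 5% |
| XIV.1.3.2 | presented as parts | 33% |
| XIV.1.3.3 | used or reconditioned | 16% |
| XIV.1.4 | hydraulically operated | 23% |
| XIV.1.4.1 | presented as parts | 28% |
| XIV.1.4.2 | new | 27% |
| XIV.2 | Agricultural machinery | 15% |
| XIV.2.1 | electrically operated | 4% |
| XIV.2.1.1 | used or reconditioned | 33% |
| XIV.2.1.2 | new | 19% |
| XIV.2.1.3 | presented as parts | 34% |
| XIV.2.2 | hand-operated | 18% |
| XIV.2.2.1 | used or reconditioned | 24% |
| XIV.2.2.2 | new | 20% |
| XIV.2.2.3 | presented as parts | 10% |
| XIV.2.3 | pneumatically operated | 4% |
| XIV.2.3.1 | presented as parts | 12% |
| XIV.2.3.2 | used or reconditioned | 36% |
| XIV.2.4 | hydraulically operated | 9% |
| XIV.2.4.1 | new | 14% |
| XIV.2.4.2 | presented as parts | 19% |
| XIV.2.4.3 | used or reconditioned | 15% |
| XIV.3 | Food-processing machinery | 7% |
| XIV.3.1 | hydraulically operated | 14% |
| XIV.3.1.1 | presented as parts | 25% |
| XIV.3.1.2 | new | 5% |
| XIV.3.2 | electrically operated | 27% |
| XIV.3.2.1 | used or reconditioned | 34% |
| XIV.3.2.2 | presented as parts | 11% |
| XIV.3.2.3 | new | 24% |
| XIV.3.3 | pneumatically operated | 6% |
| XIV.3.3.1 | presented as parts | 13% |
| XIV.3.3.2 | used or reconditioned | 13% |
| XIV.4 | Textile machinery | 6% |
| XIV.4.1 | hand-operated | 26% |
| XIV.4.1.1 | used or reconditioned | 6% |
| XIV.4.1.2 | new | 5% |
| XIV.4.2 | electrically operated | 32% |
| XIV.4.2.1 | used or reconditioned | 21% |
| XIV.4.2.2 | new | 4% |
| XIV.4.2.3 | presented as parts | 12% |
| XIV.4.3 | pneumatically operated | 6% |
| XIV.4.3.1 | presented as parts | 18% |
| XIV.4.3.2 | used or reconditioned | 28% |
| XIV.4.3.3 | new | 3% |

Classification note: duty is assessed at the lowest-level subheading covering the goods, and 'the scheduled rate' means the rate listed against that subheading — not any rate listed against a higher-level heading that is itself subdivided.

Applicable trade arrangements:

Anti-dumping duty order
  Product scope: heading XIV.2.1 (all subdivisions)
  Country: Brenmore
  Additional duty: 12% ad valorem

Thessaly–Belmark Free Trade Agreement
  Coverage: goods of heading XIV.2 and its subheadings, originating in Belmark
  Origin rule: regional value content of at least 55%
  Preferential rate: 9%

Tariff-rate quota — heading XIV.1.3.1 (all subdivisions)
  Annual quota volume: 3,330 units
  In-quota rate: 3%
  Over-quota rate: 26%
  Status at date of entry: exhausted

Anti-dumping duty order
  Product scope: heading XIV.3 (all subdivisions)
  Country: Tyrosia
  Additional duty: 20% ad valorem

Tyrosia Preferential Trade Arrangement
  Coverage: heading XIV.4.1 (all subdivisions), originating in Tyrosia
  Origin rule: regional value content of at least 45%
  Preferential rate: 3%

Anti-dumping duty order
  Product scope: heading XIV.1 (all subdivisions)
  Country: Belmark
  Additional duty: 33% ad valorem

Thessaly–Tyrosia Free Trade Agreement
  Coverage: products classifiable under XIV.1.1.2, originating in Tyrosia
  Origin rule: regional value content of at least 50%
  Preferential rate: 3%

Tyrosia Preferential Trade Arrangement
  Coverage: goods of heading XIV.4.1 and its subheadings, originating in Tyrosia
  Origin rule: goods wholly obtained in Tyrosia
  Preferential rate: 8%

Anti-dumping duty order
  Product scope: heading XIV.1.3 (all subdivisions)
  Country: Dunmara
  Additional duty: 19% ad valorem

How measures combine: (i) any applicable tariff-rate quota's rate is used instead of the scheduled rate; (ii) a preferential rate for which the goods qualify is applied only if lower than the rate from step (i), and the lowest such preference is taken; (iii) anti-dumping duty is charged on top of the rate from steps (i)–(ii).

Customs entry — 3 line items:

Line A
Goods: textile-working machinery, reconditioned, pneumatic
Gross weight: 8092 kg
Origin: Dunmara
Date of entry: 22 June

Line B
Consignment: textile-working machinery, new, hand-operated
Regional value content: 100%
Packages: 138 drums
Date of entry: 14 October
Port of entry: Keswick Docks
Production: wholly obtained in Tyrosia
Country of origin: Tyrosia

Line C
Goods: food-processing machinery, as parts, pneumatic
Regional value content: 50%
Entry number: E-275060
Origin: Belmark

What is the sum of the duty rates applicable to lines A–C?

44%

Line A: textile-working → XIV.4; pneumatic → XIV.4.3; reconditioned → XIV.4.3.2. Scheduled 28%. No special measure applies. → 28%.
Line B: textile-working → XIV.4; hand-operated → XIV.4.1; new → XIV.4.1.2. Scheduled 5%. Tyrosia agreement on XIV.4.1: RVC ≥ 45% → 3% available; Tyrosia agreement on XIV.1.1.2: XIV.4.1.2 not covered; Tyrosia agreement on XIV.4.1: wholly obtained → 8% available; preferential 3%. → 3%.
Line C: food-processing → XIV.3; pneumatic → XIV.3.3; as parts → XIV.3.3.1. Scheduled 13%. Belmark agreement on XIV.2: XIV.3.3.1 not covered. → 13%.
Sum: 28% + 3% + 13% = 44%.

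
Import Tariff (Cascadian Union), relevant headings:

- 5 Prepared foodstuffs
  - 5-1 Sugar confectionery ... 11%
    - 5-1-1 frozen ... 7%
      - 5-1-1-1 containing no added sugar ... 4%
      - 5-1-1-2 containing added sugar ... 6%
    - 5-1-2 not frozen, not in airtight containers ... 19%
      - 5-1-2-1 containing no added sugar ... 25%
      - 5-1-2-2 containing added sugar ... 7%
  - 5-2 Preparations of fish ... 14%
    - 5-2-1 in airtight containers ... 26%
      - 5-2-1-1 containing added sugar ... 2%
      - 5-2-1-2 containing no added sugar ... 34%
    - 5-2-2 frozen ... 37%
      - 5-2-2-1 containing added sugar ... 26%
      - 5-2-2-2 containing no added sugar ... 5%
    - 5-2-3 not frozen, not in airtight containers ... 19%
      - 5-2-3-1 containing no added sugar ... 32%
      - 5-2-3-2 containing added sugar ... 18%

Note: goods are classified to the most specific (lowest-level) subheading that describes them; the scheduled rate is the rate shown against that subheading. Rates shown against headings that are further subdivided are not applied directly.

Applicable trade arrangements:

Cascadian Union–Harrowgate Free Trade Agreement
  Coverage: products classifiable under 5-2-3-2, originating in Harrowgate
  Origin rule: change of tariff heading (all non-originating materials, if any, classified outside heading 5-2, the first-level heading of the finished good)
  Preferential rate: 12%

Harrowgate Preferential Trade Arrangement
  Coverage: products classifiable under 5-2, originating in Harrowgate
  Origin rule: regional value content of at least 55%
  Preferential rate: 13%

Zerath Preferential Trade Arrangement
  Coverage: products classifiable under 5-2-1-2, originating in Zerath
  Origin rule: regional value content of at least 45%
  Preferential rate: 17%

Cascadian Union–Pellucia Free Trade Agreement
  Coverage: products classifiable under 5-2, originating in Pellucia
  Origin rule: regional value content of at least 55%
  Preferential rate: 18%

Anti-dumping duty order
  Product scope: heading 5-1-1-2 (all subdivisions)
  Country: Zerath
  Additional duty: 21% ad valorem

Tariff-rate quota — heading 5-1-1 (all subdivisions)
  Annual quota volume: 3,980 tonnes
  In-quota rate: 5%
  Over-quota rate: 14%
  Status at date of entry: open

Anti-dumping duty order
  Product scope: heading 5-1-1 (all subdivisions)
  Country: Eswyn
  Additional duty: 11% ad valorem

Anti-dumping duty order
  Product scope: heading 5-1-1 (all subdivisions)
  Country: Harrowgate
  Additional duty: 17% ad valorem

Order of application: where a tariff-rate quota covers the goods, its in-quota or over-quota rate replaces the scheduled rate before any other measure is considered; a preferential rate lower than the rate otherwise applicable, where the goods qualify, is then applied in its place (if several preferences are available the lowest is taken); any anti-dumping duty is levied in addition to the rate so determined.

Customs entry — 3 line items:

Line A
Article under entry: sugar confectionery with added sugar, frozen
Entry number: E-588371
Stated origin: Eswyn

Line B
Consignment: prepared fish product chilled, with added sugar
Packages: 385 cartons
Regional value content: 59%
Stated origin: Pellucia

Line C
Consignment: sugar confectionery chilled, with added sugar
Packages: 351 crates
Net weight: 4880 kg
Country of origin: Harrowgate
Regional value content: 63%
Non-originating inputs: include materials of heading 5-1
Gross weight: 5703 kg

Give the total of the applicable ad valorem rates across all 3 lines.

41%

Line A: sugar confectionery → 5-1; frozen → 5-1-1; with added sugar → 5-1-1-2. Scheduled 6%. quota on 5-1-1 open → in-quota 5%; anti-dumping (Eswyn, 5-1-1): +11%; total 5% + 11% = 16%. → 16%.
Line B: prepared fish product → 5-2; chilled → 5-2-3; with added sugar → 5-2-3-2. Scheduled 18%. Pellucia agreement on 5-2: RVC ≥ 55% → 18% available; preference 18% not lower than 18% → no reduction. → 18%.
Line C: sugar confectionery → 5-1; chilled → 5-1-2; with added sugar → 5-1-2-2. Scheduled 7%. Harrowgate agreement on 5-2-3-2: 5-1-2-2 not covered; Harrowgate agreement on 5-2: 5-1-2-2 not covered. → 7%.
Sum: 16% + 18% + 7% = 41%.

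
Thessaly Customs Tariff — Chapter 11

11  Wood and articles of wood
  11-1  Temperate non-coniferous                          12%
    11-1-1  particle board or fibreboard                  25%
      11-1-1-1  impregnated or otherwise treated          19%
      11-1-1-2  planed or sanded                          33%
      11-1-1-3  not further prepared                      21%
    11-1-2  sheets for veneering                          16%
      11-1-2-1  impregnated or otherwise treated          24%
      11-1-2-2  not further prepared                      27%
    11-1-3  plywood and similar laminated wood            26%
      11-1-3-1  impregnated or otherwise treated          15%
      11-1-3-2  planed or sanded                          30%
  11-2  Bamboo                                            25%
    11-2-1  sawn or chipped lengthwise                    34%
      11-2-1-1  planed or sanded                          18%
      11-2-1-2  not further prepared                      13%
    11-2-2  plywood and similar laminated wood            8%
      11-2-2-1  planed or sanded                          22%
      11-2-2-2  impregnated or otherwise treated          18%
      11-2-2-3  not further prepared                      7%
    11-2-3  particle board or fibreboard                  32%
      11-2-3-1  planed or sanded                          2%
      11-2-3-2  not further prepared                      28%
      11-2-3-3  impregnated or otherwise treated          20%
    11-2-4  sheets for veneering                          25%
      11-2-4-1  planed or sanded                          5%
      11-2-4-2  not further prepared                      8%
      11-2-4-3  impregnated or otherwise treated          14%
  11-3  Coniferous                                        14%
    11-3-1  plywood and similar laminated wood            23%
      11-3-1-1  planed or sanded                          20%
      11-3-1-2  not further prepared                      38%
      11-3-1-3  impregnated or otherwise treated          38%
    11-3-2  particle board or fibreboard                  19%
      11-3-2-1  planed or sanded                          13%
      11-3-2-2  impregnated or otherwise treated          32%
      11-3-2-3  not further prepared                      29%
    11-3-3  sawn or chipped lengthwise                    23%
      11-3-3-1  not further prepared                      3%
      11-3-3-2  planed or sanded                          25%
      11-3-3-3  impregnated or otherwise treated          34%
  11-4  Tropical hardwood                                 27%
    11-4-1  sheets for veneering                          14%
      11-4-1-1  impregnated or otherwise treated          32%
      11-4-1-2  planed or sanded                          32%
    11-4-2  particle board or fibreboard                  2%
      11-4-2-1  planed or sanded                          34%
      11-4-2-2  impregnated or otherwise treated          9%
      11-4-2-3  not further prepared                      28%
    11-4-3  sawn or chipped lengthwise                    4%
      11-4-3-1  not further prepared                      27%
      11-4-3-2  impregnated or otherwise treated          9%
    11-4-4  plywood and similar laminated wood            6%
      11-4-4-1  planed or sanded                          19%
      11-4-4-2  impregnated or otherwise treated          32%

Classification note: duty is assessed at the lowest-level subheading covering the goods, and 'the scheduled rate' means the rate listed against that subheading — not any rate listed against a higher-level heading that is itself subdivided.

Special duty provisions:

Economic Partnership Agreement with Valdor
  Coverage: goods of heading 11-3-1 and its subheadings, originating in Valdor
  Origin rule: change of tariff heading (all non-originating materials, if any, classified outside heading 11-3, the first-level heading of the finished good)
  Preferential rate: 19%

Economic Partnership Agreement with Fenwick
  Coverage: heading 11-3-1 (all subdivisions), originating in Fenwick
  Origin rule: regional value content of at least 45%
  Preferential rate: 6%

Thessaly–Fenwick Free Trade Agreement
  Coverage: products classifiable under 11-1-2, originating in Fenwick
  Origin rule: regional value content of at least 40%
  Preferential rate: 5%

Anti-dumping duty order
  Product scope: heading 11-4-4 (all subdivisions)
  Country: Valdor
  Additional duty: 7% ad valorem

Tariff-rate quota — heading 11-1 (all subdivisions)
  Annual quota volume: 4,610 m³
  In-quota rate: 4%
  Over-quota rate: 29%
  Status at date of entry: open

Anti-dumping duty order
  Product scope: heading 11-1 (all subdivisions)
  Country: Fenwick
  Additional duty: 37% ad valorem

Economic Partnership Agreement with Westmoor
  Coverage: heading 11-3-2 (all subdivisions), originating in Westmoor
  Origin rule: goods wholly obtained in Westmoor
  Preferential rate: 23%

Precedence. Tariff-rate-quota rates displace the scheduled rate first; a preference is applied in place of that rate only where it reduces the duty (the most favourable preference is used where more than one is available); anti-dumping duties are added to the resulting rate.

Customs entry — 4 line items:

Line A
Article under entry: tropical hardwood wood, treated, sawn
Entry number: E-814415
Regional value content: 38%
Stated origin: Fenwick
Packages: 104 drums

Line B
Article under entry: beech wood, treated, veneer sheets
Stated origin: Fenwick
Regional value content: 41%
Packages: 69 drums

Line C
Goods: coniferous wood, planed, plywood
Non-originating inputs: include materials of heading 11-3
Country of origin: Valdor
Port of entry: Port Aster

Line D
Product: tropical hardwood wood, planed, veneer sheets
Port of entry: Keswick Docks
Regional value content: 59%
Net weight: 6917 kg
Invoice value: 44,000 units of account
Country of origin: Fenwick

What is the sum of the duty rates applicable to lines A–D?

102%

Line A: tropical hardwood → 11-4; sawn → 11-4-3; treated → 11-4-3-2. Scheduled 9%. Fenwick agreement on 11-3-1: 11-4-3-2 not covered; Fenwick agreement on 11-1-2: 11-4-3-2 not covered. → 9%.
Line B: beech → 11-1; veneer sheets → 11-1-2; treated → 11-1-2-1. Scheduled 24%. quota on 11-1 open → in-quota 4%; Fenwick agreement on 11-3-1: 11-1-2-1 not covered; Fenwick agreement on 11-1-2: RVC ≥ 40% → 5% available; preference 5% not lower than 4% → no reduction; anti-dumping (Fenwick, 11-1): +37%; total 4% + 37% = 41%. → 41%.
Line C: coniferous → 11-3; plywood → 11-3-1; planed → 11-3-1-1. Scheduled 20%. Valdor agreement on 11-3-1: CTH not met. → 20%.
Line D: tropical hardwood → 11-4; veneer sheets → 11-4-1; planed → 11-4-1-2. Scheduled 32%. Fenwick agreement on 11-3-1: 11-4-1-2 not covered; Fenwick agreement on 11-1-2: 11-4-1-2 not covered. → 32%.
Sum: 9% + 41% + 20% + 32% = 102%.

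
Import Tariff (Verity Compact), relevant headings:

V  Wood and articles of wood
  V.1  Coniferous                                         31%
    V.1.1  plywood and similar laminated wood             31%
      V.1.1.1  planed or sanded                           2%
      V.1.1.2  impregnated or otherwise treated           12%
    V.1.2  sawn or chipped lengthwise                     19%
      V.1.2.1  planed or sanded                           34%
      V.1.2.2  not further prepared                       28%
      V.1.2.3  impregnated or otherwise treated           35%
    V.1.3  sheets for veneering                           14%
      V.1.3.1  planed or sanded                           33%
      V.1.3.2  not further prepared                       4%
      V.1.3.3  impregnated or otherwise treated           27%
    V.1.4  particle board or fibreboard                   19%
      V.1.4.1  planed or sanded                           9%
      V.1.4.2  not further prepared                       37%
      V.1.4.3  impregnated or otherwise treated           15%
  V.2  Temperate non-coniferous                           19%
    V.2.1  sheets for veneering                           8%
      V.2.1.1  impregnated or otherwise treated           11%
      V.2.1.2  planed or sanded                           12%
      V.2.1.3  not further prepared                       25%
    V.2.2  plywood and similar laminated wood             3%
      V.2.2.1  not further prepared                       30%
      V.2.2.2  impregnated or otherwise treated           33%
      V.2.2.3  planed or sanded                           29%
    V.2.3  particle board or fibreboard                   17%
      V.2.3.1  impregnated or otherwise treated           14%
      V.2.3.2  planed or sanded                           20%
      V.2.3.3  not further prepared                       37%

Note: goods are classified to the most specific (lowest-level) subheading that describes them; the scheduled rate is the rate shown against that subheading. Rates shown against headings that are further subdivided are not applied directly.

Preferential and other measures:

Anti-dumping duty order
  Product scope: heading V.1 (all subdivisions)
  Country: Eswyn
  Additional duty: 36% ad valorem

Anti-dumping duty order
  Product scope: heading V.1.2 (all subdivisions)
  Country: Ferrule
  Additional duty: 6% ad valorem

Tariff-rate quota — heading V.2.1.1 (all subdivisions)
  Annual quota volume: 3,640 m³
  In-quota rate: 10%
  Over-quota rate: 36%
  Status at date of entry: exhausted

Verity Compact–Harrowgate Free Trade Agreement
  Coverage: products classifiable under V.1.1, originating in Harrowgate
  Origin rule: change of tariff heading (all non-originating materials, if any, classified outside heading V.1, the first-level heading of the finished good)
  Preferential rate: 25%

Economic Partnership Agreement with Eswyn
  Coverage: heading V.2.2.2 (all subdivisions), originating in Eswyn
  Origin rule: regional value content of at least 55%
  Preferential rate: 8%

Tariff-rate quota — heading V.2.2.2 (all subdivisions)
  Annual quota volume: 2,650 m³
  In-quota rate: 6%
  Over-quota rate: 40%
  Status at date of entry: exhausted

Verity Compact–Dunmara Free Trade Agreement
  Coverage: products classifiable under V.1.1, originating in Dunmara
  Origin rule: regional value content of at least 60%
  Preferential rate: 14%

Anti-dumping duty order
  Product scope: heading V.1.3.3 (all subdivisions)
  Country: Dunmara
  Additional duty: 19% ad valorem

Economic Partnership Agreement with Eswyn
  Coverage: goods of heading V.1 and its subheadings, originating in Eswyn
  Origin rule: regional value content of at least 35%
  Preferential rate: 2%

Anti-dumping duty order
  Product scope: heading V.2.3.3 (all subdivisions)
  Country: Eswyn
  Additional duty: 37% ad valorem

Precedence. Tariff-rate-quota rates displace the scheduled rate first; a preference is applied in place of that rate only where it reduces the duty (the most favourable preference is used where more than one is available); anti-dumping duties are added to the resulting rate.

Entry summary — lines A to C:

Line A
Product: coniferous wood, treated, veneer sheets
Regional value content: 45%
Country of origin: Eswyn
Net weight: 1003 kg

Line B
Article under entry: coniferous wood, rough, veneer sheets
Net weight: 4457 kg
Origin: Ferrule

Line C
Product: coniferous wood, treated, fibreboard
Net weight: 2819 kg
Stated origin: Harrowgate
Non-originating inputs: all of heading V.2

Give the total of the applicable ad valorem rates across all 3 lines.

Line A: coniferous → V.1; veneer sheets → V.1.3; treated → V.1.3.3. Scheduled 27%. Eswyn agreement on V.2.2.2: V.1.3.3 not covered; Eswyn agreement on V.1: RVC ≥ 35% → 2% available; preferential 2%; anti-dumping (Eswyn, V.1): +36%; total 2% + 36% = 38%. → 38%.
Line B: coniferous → V.1; veneer sheets → V.1.3; rough → V.1.3.2. Scheduled 4%. No special measure applies. → 4%.
Line C: coniferous → V.1; fibreboard → V.1.4; treated → V.1.4.3. Scheduled 15%. Harrowgate agreement on V.1.1: V.1.4.3 not covered. → 15%.
Sum: 38% + 4% + 15% = 57%.

57%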